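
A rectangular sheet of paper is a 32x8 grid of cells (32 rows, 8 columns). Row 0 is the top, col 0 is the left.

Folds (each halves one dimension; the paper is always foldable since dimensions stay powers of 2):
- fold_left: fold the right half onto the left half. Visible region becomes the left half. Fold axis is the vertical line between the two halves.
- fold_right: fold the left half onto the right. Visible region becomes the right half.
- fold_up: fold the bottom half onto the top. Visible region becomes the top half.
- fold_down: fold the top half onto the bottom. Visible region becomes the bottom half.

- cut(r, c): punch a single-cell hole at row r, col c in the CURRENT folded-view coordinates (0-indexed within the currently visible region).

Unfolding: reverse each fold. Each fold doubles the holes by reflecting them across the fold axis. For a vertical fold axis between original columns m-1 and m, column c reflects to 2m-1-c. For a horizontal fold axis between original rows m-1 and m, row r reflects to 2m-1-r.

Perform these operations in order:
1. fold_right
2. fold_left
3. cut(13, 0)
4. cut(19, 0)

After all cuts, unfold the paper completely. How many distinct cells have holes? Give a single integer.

Answer: 8

Derivation:
Op 1 fold_right: fold axis v@4; visible region now rows[0,32) x cols[4,8) = 32x4
Op 2 fold_left: fold axis v@6; visible region now rows[0,32) x cols[4,6) = 32x2
Op 3 cut(13, 0): punch at orig (13,4); cuts so far [(13, 4)]; region rows[0,32) x cols[4,6) = 32x2
Op 4 cut(19, 0): punch at orig (19,4); cuts so far [(13, 4), (19, 4)]; region rows[0,32) x cols[4,6) = 32x2
Unfold 1 (reflect across v@6): 4 holes -> [(13, 4), (13, 7), (19, 4), (19, 7)]
Unfold 2 (reflect across v@4): 8 holes -> [(13, 0), (13, 3), (13, 4), (13, 7), (19, 0), (19, 3), (19, 4), (19, 7)]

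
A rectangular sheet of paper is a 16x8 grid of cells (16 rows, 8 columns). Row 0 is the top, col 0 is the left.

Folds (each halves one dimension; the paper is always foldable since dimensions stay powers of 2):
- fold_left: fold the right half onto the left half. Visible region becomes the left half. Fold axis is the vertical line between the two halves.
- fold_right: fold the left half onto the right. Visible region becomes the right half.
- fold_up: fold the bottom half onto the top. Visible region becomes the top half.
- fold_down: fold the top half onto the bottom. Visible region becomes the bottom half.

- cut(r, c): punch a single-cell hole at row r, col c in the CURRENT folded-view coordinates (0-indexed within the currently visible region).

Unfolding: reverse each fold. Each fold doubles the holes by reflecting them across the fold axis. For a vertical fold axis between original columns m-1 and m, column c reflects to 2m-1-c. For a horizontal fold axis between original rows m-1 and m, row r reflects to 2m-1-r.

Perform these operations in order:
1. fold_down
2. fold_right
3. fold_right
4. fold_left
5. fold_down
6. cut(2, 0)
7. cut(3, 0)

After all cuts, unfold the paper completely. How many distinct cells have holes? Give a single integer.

Answer: 64

Derivation:
Op 1 fold_down: fold axis h@8; visible region now rows[8,16) x cols[0,8) = 8x8
Op 2 fold_right: fold axis v@4; visible region now rows[8,16) x cols[4,8) = 8x4
Op 3 fold_right: fold axis v@6; visible region now rows[8,16) x cols[6,8) = 8x2
Op 4 fold_left: fold axis v@7; visible region now rows[8,16) x cols[6,7) = 8x1
Op 5 fold_down: fold axis h@12; visible region now rows[12,16) x cols[6,7) = 4x1
Op 6 cut(2, 0): punch at orig (14,6); cuts so far [(14, 6)]; region rows[12,16) x cols[6,7) = 4x1
Op 7 cut(3, 0): punch at orig (15,6); cuts so far [(14, 6), (15, 6)]; region rows[12,16) x cols[6,7) = 4x1
Unfold 1 (reflect across h@12): 4 holes -> [(8, 6), (9, 6), (14, 6), (15, 6)]
Unfold 2 (reflect across v@7): 8 holes -> [(8, 6), (8, 7), (9, 6), (9, 7), (14, 6), (14, 7), (15, 6), (15, 7)]
Unfold 3 (reflect across v@6): 16 holes -> [(8, 4), (8, 5), (8, 6), (8, 7), (9, 4), (9, 5), (9, 6), (9, 7), (14, 4), (14, 5), (14, 6), (14, 7), (15, 4), (15, 5), (15, 6), (15, 7)]
Unfold 4 (reflect across v@4): 32 holes -> [(8, 0), (8, 1), (8, 2), (8, 3), (8, 4), (8, 5), (8, 6), (8, 7), (9, 0), (9, 1), (9, 2), (9, 3), (9, 4), (9, 5), (9, 6), (9, 7), (14, 0), (14, 1), (14, 2), (14, 3), (14, 4), (14, 5), (14, 6), (14, 7), (15, 0), (15, 1), (15, 2), (15, 3), (15, 4), (15, 5), (15, 6), (15, 7)]
Unfold 5 (reflect across h@8): 64 holes -> [(0, 0), (0, 1), (0, 2), (0, 3), (0, 4), (0, 5), (0, 6), (0, 7), (1, 0), (1, 1), (1, 2), (1, 3), (1, 4), (1, 5), (1, 6), (1, 7), (6, 0), (6, 1), (6, 2), (6, 3), (6, 4), (6, 5), (6, 6), (6, 7), (7, 0), (7, 1), (7, 2), (7, 3), (7, 4), (7, 5), (7, 6), (7, 7), (8, 0), (8, 1), (8, 2), (8, 3), (8, 4), (8, 5), (8, 6), (8, 7), (9, 0), (9, 1), (9, 2), (9, 3), (9, 4), (9, 5), (9, 6), (9, 7), (14, 0), (14, 1), (14, 2), (14, 3), (14, 4), (14, 5), (14, 6), (14, 7), (15, 0), (15, 1), (15, 2), (15, 3), (15, 4), (15, 5), (15, 6), (15, 7)]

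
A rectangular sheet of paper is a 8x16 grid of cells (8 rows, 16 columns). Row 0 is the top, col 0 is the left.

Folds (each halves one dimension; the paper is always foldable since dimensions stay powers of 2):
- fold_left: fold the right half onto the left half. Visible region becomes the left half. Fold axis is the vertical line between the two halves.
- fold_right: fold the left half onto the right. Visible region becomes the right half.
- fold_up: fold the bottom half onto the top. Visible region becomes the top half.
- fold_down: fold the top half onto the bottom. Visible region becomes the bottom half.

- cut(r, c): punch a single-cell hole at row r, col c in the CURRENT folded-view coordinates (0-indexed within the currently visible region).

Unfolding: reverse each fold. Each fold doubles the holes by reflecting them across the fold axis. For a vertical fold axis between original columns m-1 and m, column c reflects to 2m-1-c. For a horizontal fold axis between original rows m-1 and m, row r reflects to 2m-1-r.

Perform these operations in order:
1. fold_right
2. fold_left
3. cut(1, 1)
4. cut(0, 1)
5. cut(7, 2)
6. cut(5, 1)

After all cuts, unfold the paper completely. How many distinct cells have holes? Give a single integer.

Answer: 16

Derivation:
Op 1 fold_right: fold axis v@8; visible region now rows[0,8) x cols[8,16) = 8x8
Op 2 fold_left: fold axis v@12; visible region now rows[0,8) x cols[8,12) = 8x4
Op 3 cut(1, 1): punch at orig (1,9); cuts so far [(1, 9)]; region rows[0,8) x cols[8,12) = 8x4
Op 4 cut(0, 1): punch at orig (0,9); cuts so far [(0, 9), (1, 9)]; region rows[0,8) x cols[8,12) = 8x4
Op 5 cut(7, 2): punch at orig (7,10); cuts so far [(0, 9), (1, 9), (7, 10)]; region rows[0,8) x cols[8,12) = 8x4
Op 6 cut(5, 1): punch at orig (5,9); cuts so far [(0, 9), (1, 9), (5, 9), (7, 10)]; region rows[0,8) x cols[8,12) = 8x4
Unfold 1 (reflect across v@12): 8 holes -> [(0, 9), (0, 14), (1, 9), (1, 14), (5, 9), (5, 14), (7, 10), (7, 13)]
Unfold 2 (reflect across v@8): 16 holes -> [(0, 1), (0, 6), (0, 9), (0, 14), (1, 1), (1, 6), (1, 9), (1, 14), (5, 1), (5, 6), (5, 9), (5, 14), (7, 2), (7, 5), (7, 10), (7, 13)]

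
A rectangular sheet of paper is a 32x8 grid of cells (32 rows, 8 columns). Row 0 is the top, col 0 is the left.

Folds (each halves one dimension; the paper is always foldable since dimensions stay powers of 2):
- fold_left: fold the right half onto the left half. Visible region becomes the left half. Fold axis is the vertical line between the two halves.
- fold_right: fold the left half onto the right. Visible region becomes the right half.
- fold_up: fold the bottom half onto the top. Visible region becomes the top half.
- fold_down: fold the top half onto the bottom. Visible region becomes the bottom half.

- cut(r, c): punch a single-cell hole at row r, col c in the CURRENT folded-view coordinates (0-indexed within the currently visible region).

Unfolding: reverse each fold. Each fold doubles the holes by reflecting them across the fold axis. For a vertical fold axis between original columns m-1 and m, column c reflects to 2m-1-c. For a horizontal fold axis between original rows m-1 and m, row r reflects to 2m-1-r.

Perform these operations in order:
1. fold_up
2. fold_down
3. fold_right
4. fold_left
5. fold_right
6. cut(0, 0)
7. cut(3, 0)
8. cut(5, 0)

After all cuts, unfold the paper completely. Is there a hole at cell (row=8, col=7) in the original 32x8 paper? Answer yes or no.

Answer: yes

Derivation:
Op 1 fold_up: fold axis h@16; visible region now rows[0,16) x cols[0,8) = 16x8
Op 2 fold_down: fold axis h@8; visible region now rows[8,16) x cols[0,8) = 8x8
Op 3 fold_right: fold axis v@4; visible region now rows[8,16) x cols[4,8) = 8x4
Op 4 fold_left: fold axis v@6; visible region now rows[8,16) x cols[4,6) = 8x2
Op 5 fold_right: fold axis v@5; visible region now rows[8,16) x cols[5,6) = 8x1
Op 6 cut(0, 0): punch at orig (8,5); cuts so far [(8, 5)]; region rows[8,16) x cols[5,6) = 8x1
Op 7 cut(3, 0): punch at orig (11,5); cuts so far [(8, 5), (11, 5)]; region rows[8,16) x cols[5,6) = 8x1
Op 8 cut(5, 0): punch at orig (13,5); cuts so far [(8, 5), (11, 5), (13, 5)]; region rows[8,16) x cols[5,6) = 8x1
Unfold 1 (reflect across v@5): 6 holes -> [(8, 4), (8, 5), (11, 4), (11, 5), (13, 4), (13, 5)]
Unfold 2 (reflect across v@6): 12 holes -> [(8, 4), (8, 5), (8, 6), (8, 7), (11, 4), (11, 5), (11, 6), (11, 7), (13, 4), (13, 5), (13, 6), (13, 7)]
Unfold 3 (reflect across v@4): 24 holes -> [(8, 0), (8, 1), (8, 2), (8, 3), (8, 4), (8, 5), (8, 6), (8, 7), (11, 0), (11, 1), (11, 2), (11, 3), (11, 4), (11, 5), (11, 6), (11, 7), (13, 0), (13, 1), (13, 2), (13, 3), (13, 4), (13, 5), (13, 6), (13, 7)]
Unfold 4 (reflect across h@8): 48 holes -> [(2, 0), (2, 1), (2, 2), (2, 3), (2, 4), (2, 5), (2, 6), (2, 7), (4, 0), (4, 1), (4, 2), (4, 3), (4, 4), (4, 5), (4, 6), (4, 7), (7, 0), (7, 1), (7, 2), (7, 3), (7, 4), (7, 5), (7, 6), (7, 7), (8, 0), (8, 1), (8, 2), (8, 3), (8, 4), (8, 5), (8, 6), (8, 7), (11, 0), (11, 1), (11, 2), (11, 3), (11, 4), (11, 5), (11, 6), (11, 7), (13, 0), (13, 1), (13, 2), (13, 3), (13, 4), (13, 5), (13, 6), (13, 7)]
Unfold 5 (reflect across h@16): 96 holes -> [(2, 0), (2, 1), (2, 2), (2, 3), (2, 4), (2, 5), (2, 6), (2, 7), (4, 0), (4, 1), (4, 2), (4, 3), (4, 4), (4, 5), (4, 6), (4, 7), (7, 0), (7, 1), (7, 2), (7, 3), (7, 4), (7, 5), (7, 6), (7, 7), (8, 0), (8, 1), (8, 2), (8, 3), (8, 4), (8, 5), (8, 6), (8, 7), (11, 0), (11, 1), (11, 2), (11, 3), (11, 4), (11, 5), (11, 6), (11, 7), (13, 0), (13, 1), (13, 2), (13, 3), (13, 4), (13, 5), (13, 6), (13, 7), (18, 0), (18, 1), (18, 2), (18, 3), (18, 4), (18, 5), (18, 6), (18, 7), (20, 0), (20, 1), (20, 2), (20, 3), (20, 4), (20, 5), (20, 6), (20, 7), (23, 0), (23, 1), (23, 2), (23, 3), (23, 4), (23, 5), (23, 6), (23, 7), (24, 0), (24, 1), (24, 2), (24, 3), (24, 4), (24, 5), (24, 6), (24, 7), (27, 0), (27, 1), (27, 2), (27, 3), (27, 4), (27, 5), (27, 6), (27, 7), (29, 0), (29, 1), (29, 2), (29, 3), (29, 4), (29, 5), (29, 6), (29, 7)]
Holes: [(2, 0), (2, 1), (2, 2), (2, 3), (2, 4), (2, 5), (2, 6), (2, 7), (4, 0), (4, 1), (4, 2), (4, 3), (4, 4), (4, 5), (4, 6), (4, 7), (7, 0), (7, 1), (7, 2), (7, 3), (7, 4), (7, 5), (7, 6), (7, 7), (8, 0), (8, 1), (8, 2), (8, 3), (8, 4), (8, 5), (8, 6), (8, 7), (11, 0), (11, 1), (11, 2), (11, 3), (11, 4), (11, 5), (11, 6), (11, 7), (13, 0), (13, 1), (13, 2), (13, 3), (13, 4), (13, 5), (13, 6), (13, 7), (18, 0), (18, 1), (18, 2), (18, 3), (18, 4), (18, 5), (18, 6), (18, 7), (20, 0), (20, 1), (20, 2), (20, 3), (20, 4), (20, 5), (20, 6), (20, 7), (23, 0), (23, 1), (23, 2), (23, 3), (23, 4), (23, 5), (23, 6), (23, 7), (24, 0), (24, 1), (24, 2), (24, 3), (24, 4), (24, 5), (24, 6), (24, 7), (27, 0), (27, 1), (27, 2), (27, 3), (27, 4), (27, 5), (27, 6), (27, 7), (29, 0), (29, 1), (29, 2), (29, 3), (29, 4), (29, 5), (29, 6), (29, 7)]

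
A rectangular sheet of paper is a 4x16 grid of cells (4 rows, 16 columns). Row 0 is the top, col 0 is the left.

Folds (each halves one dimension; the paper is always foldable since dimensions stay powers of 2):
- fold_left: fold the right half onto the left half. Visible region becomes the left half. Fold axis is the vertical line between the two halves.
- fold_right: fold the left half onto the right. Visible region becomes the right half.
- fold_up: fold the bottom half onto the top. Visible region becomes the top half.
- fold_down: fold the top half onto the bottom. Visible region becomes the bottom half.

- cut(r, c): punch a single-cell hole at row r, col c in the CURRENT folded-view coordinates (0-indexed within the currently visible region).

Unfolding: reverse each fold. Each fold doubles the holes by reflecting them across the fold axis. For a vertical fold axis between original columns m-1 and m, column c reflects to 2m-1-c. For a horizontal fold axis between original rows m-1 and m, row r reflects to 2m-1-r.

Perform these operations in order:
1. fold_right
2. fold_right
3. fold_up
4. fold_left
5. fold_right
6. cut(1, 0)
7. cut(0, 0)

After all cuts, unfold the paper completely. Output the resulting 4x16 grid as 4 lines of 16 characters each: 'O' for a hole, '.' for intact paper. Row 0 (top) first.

Op 1 fold_right: fold axis v@8; visible region now rows[0,4) x cols[8,16) = 4x8
Op 2 fold_right: fold axis v@12; visible region now rows[0,4) x cols[12,16) = 4x4
Op 3 fold_up: fold axis h@2; visible region now rows[0,2) x cols[12,16) = 2x4
Op 4 fold_left: fold axis v@14; visible region now rows[0,2) x cols[12,14) = 2x2
Op 5 fold_right: fold axis v@13; visible region now rows[0,2) x cols[13,14) = 2x1
Op 6 cut(1, 0): punch at orig (1,13); cuts so far [(1, 13)]; region rows[0,2) x cols[13,14) = 2x1
Op 7 cut(0, 0): punch at orig (0,13); cuts so far [(0, 13), (1, 13)]; region rows[0,2) x cols[13,14) = 2x1
Unfold 1 (reflect across v@13): 4 holes -> [(0, 12), (0, 13), (1, 12), (1, 13)]
Unfold 2 (reflect across v@14): 8 holes -> [(0, 12), (0, 13), (0, 14), (0, 15), (1, 12), (1, 13), (1, 14), (1, 15)]
Unfold 3 (reflect across h@2): 16 holes -> [(0, 12), (0, 13), (0, 14), (0, 15), (1, 12), (1, 13), (1, 14), (1, 15), (2, 12), (2, 13), (2, 14), (2, 15), (3, 12), (3, 13), (3, 14), (3, 15)]
Unfold 4 (reflect across v@12): 32 holes -> [(0, 8), (0, 9), (0, 10), (0, 11), (0, 12), (0, 13), (0, 14), (0, 15), (1, 8), (1, 9), (1, 10), (1, 11), (1, 12), (1, 13), (1, 14), (1, 15), (2, 8), (2, 9), (2, 10), (2, 11), (2, 12), (2, 13), (2, 14), (2, 15), (3, 8), (3, 9), (3, 10), (3, 11), (3, 12), (3, 13), (3, 14), (3, 15)]
Unfold 5 (reflect across v@8): 64 holes -> [(0, 0), (0, 1), (0, 2), (0, 3), (0, 4), (0, 5), (0, 6), (0, 7), (0, 8), (0, 9), (0, 10), (0, 11), (0, 12), (0, 13), (0, 14), (0, 15), (1, 0), (1, 1), (1, 2), (1, 3), (1, 4), (1, 5), (1, 6), (1, 7), (1, 8), (1, 9), (1, 10), (1, 11), (1, 12), (1, 13), (1, 14), (1, 15), (2, 0), (2, 1), (2, 2), (2, 3), (2, 4), (2, 5), (2, 6), (2, 7), (2, 8), (2, 9), (2, 10), (2, 11), (2, 12), (2, 13), (2, 14), (2, 15), (3, 0), (3, 1), (3, 2), (3, 3), (3, 4), (3, 5), (3, 6), (3, 7), (3, 8), (3, 9), (3, 10), (3, 11), (3, 12), (3, 13), (3, 14), (3, 15)]

Answer: OOOOOOOOOOOOOOOO
OOOOOOOOOOOOOOOO
OOOOOOOOOOOOOOOO
OOOOOOOOOOOOOOOO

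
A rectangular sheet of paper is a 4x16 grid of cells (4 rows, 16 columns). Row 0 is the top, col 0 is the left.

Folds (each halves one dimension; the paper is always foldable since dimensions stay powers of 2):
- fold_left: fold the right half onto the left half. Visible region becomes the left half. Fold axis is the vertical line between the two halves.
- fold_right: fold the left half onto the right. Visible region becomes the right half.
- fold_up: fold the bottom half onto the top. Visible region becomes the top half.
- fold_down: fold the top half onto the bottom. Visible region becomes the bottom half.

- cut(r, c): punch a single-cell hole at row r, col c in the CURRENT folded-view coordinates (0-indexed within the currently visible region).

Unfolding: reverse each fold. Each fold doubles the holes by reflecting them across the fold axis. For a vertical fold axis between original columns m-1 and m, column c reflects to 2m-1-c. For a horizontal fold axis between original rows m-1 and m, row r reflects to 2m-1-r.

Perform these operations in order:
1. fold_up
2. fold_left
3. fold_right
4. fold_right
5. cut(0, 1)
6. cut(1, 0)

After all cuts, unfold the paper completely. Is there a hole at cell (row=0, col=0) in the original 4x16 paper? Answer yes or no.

Answer: yes

Derivation:
Op 1 fold_up: fold axis h@2; visible region now rows[0,2) x cols[0,16) = 2x16
Op 2 fold_left: fold axis v@8; visible region now rows[0,2) x cols[0,8) = 2x8
Op 3 fold_right: fold axis v@4; visible region now rows[0,2) x cols[4,8) = 2x4
Op 4 fold_right: fold axis v@6; visible region now rows[0,2) x cols[6,8) = 2x2
Op 5 cut(0, 1): punch at orig (0,7); cuts so far [(0, 7)]; region rows[0,2) x cols[6,8) = 2x2
Op 6 cut(1, 0): punch at orig (1,6); cuts so far [(0, 7), (1, 6)]; region rows[0,2) x cols[6,8) = 2x2
Unfold 1 (reflect across v@6): 4 holes -> [(0, 4), (0, 7), (1, 5), (1, 6)]
Unfold 2 (reflect across v@4): 8 holes -> [(0, 0), (0, 3), (0, 4), (0, 7), (1, 1), (1, 2), (1, 5), (1, 6)]
Unfold 3 (reflect across v@8): 16 holes -> [(0, 0), (0, 3), (0, 4), (0, 7), (0, 8), (0, 11), (0, 12), (0, 15), (1, 1), (1, 2), (1, 5), (1, 6), (1, 9), (1, 10), (1, 13), (1, 14)]
Unfold 4 (reflect across h@2): 32 holes -> [(0, 0), (0, 3), (0, 4), (0, 7), (0, 8), (0, 11), (0, 12), (0, 15), (1, 1), (1, 2), (1, 5), (1, 6), (1, 9), (1, 10), (1, 13), (1, 14), (2, 1), (2, 2), (2, 5), (2, 6), (2, 9), (2, 10), (2, 13), (2, 14), (3, 0), (3, 3), (3, 4), (3, 7), (3, 8), (3, 11), (3, 12), (3, 15)]
Holes: [(0, 0), (0, 3), (0, 4), (0, 7), (0, 8), (0, 11), (0, 12), (0, 15), (1, 1), (1, 2), (1, 5), (1, 6), (1, 9), (1, 10), (1, 13), (1, 14), (2, 1), (2, 2), (2, 5), (2, 6), (2, 9), (2, 10), (2, 13), (2, 14), (3, 0), (3, 3), (3, 4), (3, 7), (3, 8), (3, 11), (3, 12), (3, 15)]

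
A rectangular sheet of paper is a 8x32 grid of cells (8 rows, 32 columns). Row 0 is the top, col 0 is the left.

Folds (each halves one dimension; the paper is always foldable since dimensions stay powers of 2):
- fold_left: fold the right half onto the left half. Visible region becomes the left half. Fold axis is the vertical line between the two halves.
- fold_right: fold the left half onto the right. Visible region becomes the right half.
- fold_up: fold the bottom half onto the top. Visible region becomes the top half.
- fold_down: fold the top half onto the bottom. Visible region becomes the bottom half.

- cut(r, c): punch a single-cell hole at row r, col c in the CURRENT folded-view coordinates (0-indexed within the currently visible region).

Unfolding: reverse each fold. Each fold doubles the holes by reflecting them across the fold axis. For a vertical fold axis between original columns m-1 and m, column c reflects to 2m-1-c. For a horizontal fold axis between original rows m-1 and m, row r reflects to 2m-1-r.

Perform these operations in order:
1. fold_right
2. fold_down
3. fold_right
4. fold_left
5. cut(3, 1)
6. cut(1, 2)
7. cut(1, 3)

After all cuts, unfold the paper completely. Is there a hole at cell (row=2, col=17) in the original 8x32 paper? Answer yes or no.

Op 1 fold_right: fold axis v@16; visible region now rows[0,8) x cols[16,32) = 8x16
Op 2 fold_down: fold axis h@4; visible region now rows[4,8) x cols[16,32) = 4x16
Op 3 fold_right: fold axis v@24; visible region now rows[4,8) x cols[24,32) = 4x8
Op 4 fold_left: fold axis v@28; visible region now rows[4,8) x cols[24,28) = 4x4
Op 5 cut(3, 1): punch at orig (7,25); cuts so far [(7, 25)]; region rows[4,8) x cols[24,28) = 4x4
Op 6 cut(1, 2): punch at orig (5,26); cuts so far [(5, 26), (7, 25)]; region rows[4,8) x cols[24,28) = 4x4
Op 7 cut(1, 3): punch at orig (5,27); cuts so far [(5, 26), (5, 27), (7, 25)]; region rows[4,8) x cols[24,28) = 4x4
Unfold 1 (reflect across v@28): 6 holes -> [(5, 26), (5, 27), (5, 28), (5, 29), (7, 25), (7, 30)]
Unfold 2 (reflect across v@24): 12 holes -> [(5, 18), (5, 19), (5, 20), (5, 21), (5, 26), (5, 27), (5, 28), (5, 29), (7, 17), (7, 22), (7, 25), (7, 30)]
Unfold 3 (reflect across h@4): 24 holes -> [(0, 17), (0, 22), (0, 25), (0, 30), (2, 18), (2, 19), (2, 20), (2, 21), (2, 26), (2, 27), (2, 28), (2, 29), (5, 18), (5, 19), (5, 20), (5, 21), (5, 26), (5, 27), (5, 28), (5, 29), (7, 17), (7, 22), (7, 25), (7, 30)]
Unfold 4 (reflect across v@16): 48 holes -> [(0, 1), (0, 6), (0, 9), (0, 14), (0, 17), (0, 22), (0, 25), (0, 30), (2, 2), (2, 3), (2, 4), (2, 5), (2, 10), (2, 11), (2, 12), (2, 13), (2, 18), (2, 19), (2, 20), (2, 21), (2, 26), (2, 27), (2, 28), (2, 29), (5, 2), (5, 3), (5, 4), (5, 5), (5, 10), (5, 11), (5, 12), (5, 13), (5, 18), (5, 19), (5, 20), (5, 21), (5, 26), (5, 27), (5, 28), (5, 29), (7, 1), (7, 6), (7, 9), (7, 14), (7, 17), (7, 22), (7, 25), (7, 30)]
Holes: [(0, 1), (0, 6), (0, 9), (0, 14), (0, 17), (0, 22), (0, 25), (0, 30), (2, 2), (2, 3), (2, 4), (2, 5), (2, 10), (2, 11), (2, 12), (2, 13), (2, 18), (2, 19), (2, 20), (2, 21), (2, 26), (2, 27), (2, 28), (2, 29), (5, 2), (5, 3), (5, 4), (5, 5), (5, 10), (5, 11), (5, 12), (5, 13), (5, 18), (5, 19), (5, 20), (5, 21), (5, 26), (5, 27), (5, 28), (5, 29), (7, 1), (7, 6), (7, 9), (7, 14), (7, 17), (7, 22), (7, 25), (7, 30)]

Answer: no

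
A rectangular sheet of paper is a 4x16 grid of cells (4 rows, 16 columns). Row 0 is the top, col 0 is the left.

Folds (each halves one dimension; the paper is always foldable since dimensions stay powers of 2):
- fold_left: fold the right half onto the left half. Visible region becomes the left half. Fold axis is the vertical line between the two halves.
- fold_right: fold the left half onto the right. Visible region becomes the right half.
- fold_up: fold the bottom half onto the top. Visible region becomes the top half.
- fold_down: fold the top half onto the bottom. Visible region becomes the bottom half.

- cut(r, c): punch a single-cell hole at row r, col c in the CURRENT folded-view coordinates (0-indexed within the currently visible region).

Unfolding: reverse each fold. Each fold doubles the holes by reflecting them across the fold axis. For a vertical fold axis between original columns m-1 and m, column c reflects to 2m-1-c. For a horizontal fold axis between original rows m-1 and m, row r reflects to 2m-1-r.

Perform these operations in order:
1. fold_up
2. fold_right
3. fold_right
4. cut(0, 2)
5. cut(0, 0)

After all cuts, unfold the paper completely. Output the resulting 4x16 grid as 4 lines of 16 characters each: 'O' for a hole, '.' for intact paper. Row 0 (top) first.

Op 1 fold_up: fold axis h@2; visible region now rows[0,2) x cols[0,16) = 2x16
Op 2 fold_right: fold axis v@8; visible region now rows[0,2) x cols[8,16) = 2x8
Op 3 fold_right: fold axis v@12; visible region now rows[0,2) x cols[12,16) = 2x4
Op 4 cut(0, 2): punch at orig (0,14); cuts so far [(0, 14)]; region rows[0,2) x cols[12,16) = 2x4
Op 5 cut(0, 0): punch at orig (0,12); cuts so far [(0, 12), (0, 14)]; region rows[0,2) x cols[12,16) = 2x4
Unfold 1 (reflect across v@12): 4 holes -> [(0, 9), (0, 11), (0, 12), (0, 14)]
Unfold 2 (reflect across v@8): 8 holes -> [(0, 1), (0, 3), (0, 4), (0, 6), (0, 9), (0, 11), (0, 12), (0, 14)]
Unfold 3 (reflect across h@2): 16 holes -> [(0, 1), (0, 3), (0, 4), (0, 6), (0, 9), (0, 11), (0, 12), (0, 14), (3, 1), (3, 3), (3, 4), (3, 6), (3, 9), (3, 11), (3, 12), (3, 14)]

Answer: .O.OO.O..O.OO.O.
................
................
.O.OO.O..O.OO.O.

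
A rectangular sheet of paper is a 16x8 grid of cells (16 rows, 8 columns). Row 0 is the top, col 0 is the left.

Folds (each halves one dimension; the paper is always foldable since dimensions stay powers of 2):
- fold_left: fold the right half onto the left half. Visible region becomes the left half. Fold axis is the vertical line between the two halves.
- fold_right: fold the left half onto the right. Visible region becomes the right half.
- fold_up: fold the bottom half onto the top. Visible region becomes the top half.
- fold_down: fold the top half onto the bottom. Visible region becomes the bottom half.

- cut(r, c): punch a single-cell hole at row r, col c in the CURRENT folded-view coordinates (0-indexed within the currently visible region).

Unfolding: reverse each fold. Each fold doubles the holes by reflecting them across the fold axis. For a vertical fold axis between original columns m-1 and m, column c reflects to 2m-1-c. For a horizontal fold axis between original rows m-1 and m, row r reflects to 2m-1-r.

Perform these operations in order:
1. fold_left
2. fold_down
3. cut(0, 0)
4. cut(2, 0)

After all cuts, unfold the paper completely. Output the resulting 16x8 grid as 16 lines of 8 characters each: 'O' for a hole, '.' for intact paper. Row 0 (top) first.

Answer: ........
........
........
........
........
O......O
........
O......O
O......O
........
O......O
........
........
........
........
........

Derivation:
Op 1 fold_left: fold axis v@4; visible region now rows[0,16) x cols[0,4) = 16x4
Op 2 fold_down: fold axis h@8; visible region now rows[8,16) x cols[0,4) = 8x4
Op 3 cut(0, 0): punch at orig (8,0); cuts so far [(8, 0)]; region rows[8,16) x cols[0,4) = 8x4
Op 4 cut(2, 0): punch at orig (10,0); cuts so far [(8, 0), (10, 0)]; region rows[8,16) x cols[0,4) = 8x4
Unfold 1 (reflect across h@8): 4 holes -> [(5, 0), (7, 0), (8, 0), (10, 0)]
Unfold 2 (reflect across v@4): 8 holes -> [(5, 0), (5, 7), (7, 0), (7, 7), (8, 0), (8, 7), (10, 0), (10, 7)]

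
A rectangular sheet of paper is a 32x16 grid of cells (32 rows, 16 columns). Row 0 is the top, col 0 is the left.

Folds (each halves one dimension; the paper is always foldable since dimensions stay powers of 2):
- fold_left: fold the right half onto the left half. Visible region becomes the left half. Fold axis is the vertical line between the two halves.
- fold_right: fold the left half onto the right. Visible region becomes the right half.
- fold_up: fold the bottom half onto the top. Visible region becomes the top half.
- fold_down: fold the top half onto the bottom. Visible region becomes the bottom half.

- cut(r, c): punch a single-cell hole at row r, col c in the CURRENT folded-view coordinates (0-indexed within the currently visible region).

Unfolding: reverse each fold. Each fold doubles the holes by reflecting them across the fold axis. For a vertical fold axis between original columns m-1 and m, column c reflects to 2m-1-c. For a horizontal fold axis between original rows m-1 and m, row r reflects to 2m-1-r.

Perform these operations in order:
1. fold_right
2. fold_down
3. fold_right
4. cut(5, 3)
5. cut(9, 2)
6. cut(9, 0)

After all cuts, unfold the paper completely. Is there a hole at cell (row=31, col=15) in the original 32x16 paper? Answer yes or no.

Answer: no

Derivation:
Op 1 fold_right: fold axis v@8; visible region now rows[0,32) x cols[8,16) = 32x8
Op 2 fold_down: fold axis h@16; visible region now rows[16,32) x cols[8,16) = 16x8
Op 3 fold_right: fold axis v@12; visible region now rows[16,32) x cols[12,16) = 16x4
Op 4 cut(5, 3): punch at orig (21,15); cuts so far [(21, 15)]; region rows[16,32) x cols[12,16) = 16x4
Op 5 cut(9, 2): punch at orig (25,14); cuts so far [(21, 15), (25, 14)]; region rows[16,32) x cols[12,16) = 16x4
Op 6 cut(9, 0): punch at orig (25,12); cuts so far [(21, 15), (25, 12), (25, 14)]; region rows[16,32) x cols[12,16) = 16x4
Unfold 1 (reflect across v@12): 6 holes -> [(21, 8), (21, 15), (25, 9), (25, 11), (25, 12), (25, 14)]
Unfold 2 (reflect across h@16): 12 holes -> [(6, 9), (6, 11), (6, 12), (6, 14), (10, 8), (10, 15), (21, 8), (21, 15), (25, 9), (25, 11), (25, 12), (25, 14)]
Unfold 3 (reflect across v@8): 24 holes -> [(6, 1), (6, 3), (6, 4), (6, 6), (6, 9), (6, 11), (6, 12), (6, 14), (10, 0), (10, 7), (10, 8), (10, 15), (21, 0), (21, 7), (21, 8), (21, 15), (25, 1), (25, 3), (25, 4), (25, 6), (25, 9), (25, 11), (25, 12), (25, 14)]
Holes: [(6, 1), (6, 3), (6, 4), (6, 6), (6, 9), (6, 11), (6, 12), (6, 14), (10, 0), (10, 7), (10, 8), (10, 15), (21, 0), (21, 7), (21, 8), (21, 15), (25, 1), (25, 3), (25, 4), (25, 6), (25, 9), (25, 11), (25, 12), (25, 14)]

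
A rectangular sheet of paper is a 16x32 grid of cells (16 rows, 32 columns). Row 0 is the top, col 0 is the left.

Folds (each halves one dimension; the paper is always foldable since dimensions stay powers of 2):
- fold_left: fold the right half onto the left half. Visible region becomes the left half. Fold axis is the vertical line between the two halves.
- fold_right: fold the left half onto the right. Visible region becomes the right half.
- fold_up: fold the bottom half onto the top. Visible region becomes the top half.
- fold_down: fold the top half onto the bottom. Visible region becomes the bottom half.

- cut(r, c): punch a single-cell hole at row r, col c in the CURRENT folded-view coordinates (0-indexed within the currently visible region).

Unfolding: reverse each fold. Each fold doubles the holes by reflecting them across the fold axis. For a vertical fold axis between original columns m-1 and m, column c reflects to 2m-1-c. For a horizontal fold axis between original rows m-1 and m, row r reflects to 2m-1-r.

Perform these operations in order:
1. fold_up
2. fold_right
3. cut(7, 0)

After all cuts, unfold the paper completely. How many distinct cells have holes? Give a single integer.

Answer: 4

Derivation:
Op 1 fold_up: fold axis h@8; visible region now rows[0,8) x cols[0,32) = 8x32
Op 2 fold_right: fold axis v@16; visible region now rows[0,8) x cols[16,32) = 8x16
Op 3 cut(7, 0): punch at orig (7,16); cuts so far [(7, 16)]; region rows[0,8) x cols[16,32) = 8x16
Unfold 1 (reflect across v@16): 2 holes -> [(7, 15), (7, 16)]
Unfold 2 (reflect across h@8): 4 holes -> [(7, 15), (7, 16), (8, 15), (8, 16)]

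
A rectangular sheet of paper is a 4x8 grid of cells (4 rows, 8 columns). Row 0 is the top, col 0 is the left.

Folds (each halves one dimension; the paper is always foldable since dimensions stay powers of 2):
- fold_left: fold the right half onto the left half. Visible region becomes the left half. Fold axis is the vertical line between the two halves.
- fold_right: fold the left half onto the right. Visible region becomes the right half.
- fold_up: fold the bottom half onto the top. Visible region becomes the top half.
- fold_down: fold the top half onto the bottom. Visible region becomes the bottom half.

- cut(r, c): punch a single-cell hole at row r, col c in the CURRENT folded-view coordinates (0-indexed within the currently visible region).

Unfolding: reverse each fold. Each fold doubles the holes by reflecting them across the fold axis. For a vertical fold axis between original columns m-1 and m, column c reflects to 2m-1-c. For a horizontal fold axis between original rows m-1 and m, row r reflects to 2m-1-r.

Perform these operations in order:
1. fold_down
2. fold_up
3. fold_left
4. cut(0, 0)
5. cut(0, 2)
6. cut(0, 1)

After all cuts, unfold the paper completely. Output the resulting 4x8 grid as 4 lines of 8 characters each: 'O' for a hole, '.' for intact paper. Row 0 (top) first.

Answer: OOO..OOO
OOO..OOO
OOO..OOO
OOO..OOO

Derivation:
Op 1 fold_down: fold axis h@2; visible region now rows[2,4) x cols[0,8) = 2x8
Op 2 fold_up: fold axis h@3; visible region now rows[2,3) x cols[0,8) = 1x8
Op 3 fold_left: fold axis v@4; visible region now rows[2,3) x cols[0,4) = 1x4
Op 4 cut(0, 0): punch at orig (2,0); cuts so far [(2, 0)]; region rows[2,3) x cols[0,4) = 1x4
Op 5 cut(0, 2): punch at orig (2,2); cuts so far [(2, 0), (2, 2)]; region rows[2,3) x cols[0,4) = 1x4
Op 6 cut(0, 1): punch at orig (2,1); cuts so far [(2, 0), (2, 1), (2, 2)]; region rows[2,3) x cols[0,4) = 1x4
Unfold 1 (reflect across v@4): 6 holes -> [(2, 0), (2, 1), (2, 2), (2, 5), (2, 6), (2, 7)]
Unfold 2 (reflect across h@3): 12 holes -> [(2, 0), (2, 1), (2, 2), (2, 5), (2, 6), (2, 7), (3, 0), (3, 1), (3, 2), (3, 5), (3, 6), (3, 7)]
Unfold 3 (reflect across h@2): 24 holes -> [(0, 0), (0, 1), (0, 2), (0, 5), (0, 6), (0, 7), (1, 0), (1, 1), (1, 2), (1, 5), (1, 6), (1, 7), (2, 0), (2, 1), (2, 2), (2, 5), (2, 6), (2, 7), (3, 0), (3, 1), (3, 2), (3, 5), (3, 6), (3, 7)]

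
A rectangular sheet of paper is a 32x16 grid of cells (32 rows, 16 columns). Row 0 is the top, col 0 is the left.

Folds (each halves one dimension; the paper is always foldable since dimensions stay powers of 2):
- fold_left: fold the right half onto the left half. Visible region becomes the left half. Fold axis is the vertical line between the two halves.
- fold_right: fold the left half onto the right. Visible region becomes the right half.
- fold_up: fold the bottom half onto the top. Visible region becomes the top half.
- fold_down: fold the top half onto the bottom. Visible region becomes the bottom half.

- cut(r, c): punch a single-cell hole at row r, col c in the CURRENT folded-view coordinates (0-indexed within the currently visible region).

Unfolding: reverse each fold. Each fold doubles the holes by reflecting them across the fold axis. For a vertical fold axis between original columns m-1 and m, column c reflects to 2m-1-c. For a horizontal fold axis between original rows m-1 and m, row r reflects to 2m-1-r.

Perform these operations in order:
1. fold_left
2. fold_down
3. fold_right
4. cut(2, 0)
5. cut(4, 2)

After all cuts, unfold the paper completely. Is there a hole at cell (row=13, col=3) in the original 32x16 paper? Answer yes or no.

Op 1 fold_left: fold axis v@8; visible region now rows[0,32) x cols[0,8) = 32x8
Op 2 fold_down: fold axis h@16; visible region now rows[16,32) x cols[0,8) = 16x8
Op 3 fold_right: fold axis v@4; visible region now rows[16,32) x cols[4,8) = 16x4
Op 4 cut(2, 0): punch at orig (18,4); cuts so far [(18, 4)]; region rows[16,32) x cols[4,8) = 16x4
Op 5 cut(4, 2): punch at orig (20,6); cuts so far [(18, 4), (20, 6)]; region rows[16,32) x cols[4,8) = 16x4
Unfold 1 (reflect across v@4): 4 holes -> [(18, 3), (18, 4), (20, 1), (20, 6)]
Unfold 2 (reflect across h@16): 8 holes -> [(11, 1), (11, 6), (13, 3), (13, 4), (18, 3), (18, 4), (20, 1), (20, 6)]
Unfold 3 (reflect across v@8): 16 holes -> [(11, 1), (11, 6), (11, 9), (11, 14), (13, 3), (13, 4), (13, 11), (13, 12), (18, 3), (18, 4), (18, 11), (18, 12), (20, 1), (20, 6), (20, 9), (20, 14)]
Holes: [(11, 1), (11, 6), (11, 9), (11, 14), (13, 3), (13, 4), (13, 11), (13, 12), (18, 3), (18, 4), (18, 11), (18, 12), (20, 1), (20, 6), (20, 9), (20, 14)]

Answer: yes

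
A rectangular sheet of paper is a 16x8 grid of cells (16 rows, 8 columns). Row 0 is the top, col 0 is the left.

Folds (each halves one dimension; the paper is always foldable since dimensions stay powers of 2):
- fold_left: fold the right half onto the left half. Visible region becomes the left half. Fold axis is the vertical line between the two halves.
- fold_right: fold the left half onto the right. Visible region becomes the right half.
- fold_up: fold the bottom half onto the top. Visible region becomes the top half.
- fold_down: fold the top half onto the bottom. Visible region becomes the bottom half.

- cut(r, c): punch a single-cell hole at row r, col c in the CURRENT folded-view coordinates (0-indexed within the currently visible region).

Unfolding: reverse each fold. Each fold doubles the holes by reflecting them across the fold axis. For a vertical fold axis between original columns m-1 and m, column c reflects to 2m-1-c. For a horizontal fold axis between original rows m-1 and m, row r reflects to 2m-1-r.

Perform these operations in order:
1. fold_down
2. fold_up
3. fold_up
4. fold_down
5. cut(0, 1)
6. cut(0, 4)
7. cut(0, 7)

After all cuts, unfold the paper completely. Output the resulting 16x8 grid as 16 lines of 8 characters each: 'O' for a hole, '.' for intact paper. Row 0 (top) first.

Answer: .O..O..O
.O..O..O
.O..O..O
.O..O..O
.O..O..O
.O..O..O
.O..O..O
.O..O..O
.O..O..O
.O..O..O
.O..O..O
.O..O..O
.O..O..O
.O..O..O
.O..O..O
.O..O..O

Derivation:
Op 1 fold_down: fold axis h@8; visible region now rows[8,16) x cols[0,8) = 8x8
Op 2 fold_up: fold axis h@12; visible region now rows[8,12) x cols[0,8) = 4x8
Op 3 fold_up: fold axis h@10; visible region now rows[8,10) x cols[0,8) = 2x8
Op 4 fold_down: fold axis h@9; visible region now rows[9,10) x cols[0,8) = 1x8
Op 5 cut(0, 1): punch at orig (9,1); cuts so far [(9, 1)]; region rows[9,10) x cols[0,8) = 1x8
Op 6 cut(0, 4): punch at orig (9,4); cuts so far [(9, 1), (9, 4)]; region rows[9,10) x cols[0,8) = 1x8
Op 7 cut(0, 7): punch at orig (9,7); cuts so far [(9, 1), (9, 4), (9, 7)]; region rows[9,10) x cols[0,8) = 1x8
Unfold 1 (reflect across h@9): 6 holes -> [(8, 1), (8, 4), (8, 7), (9, 1), (9, 4), (9, 7)]
Unfold 2 (reflect across h@10): 12 holes -> [(8, 1), (8, 4), (8, 7), (9, 1), (9, 4), (9, 7), (10, 1), (10, 4), (10, 7), (11, 1), (11, 4), (11, 7)]
Unfold 3 (reflect across h@12): 24 holes -> [(8, 1), (8, 4), (8, 7), (9, 1), (9, 4), (9, 7), (10, 1), (10, 4), (10, 7), (11, 1), (11, 4), (11, 7), (12, 1), (12, 4), (12, 7), (13, 1), (13, 4), (13, 7), (14, 1), (14, 4), (14, 7), (15, 1), (15, 4), (15, 7)]
Unfold 4 (reflect across h@8): 48 holes -> [(0, 1), (0, 4), (0, 7), (1, 1), (1, 4), (1, 7), (2, 1), (2, 4), (2, 7), (3, 1), (3, 4), (3, 7), (4, 1), (4, 4), (4, 7), (5, 1), (5, 4), (5, 7), (6, 1), (6, 4), (6, 7), (7, 1), (7, 4), (7, 7), (8, 1), (8, 4), (8, 7), (9, 1), (9, 4), (9, 7), (10, 1), (10, 4), (10, 7), (11, 1), (11, 4), (11, 7), (12, 1), (12, 4), (12, 7), (13, 1), (13, 4), (13, 7), (14, 1), (14, 4), (14, 7), (15, 1), (15, 4), (15, 7)]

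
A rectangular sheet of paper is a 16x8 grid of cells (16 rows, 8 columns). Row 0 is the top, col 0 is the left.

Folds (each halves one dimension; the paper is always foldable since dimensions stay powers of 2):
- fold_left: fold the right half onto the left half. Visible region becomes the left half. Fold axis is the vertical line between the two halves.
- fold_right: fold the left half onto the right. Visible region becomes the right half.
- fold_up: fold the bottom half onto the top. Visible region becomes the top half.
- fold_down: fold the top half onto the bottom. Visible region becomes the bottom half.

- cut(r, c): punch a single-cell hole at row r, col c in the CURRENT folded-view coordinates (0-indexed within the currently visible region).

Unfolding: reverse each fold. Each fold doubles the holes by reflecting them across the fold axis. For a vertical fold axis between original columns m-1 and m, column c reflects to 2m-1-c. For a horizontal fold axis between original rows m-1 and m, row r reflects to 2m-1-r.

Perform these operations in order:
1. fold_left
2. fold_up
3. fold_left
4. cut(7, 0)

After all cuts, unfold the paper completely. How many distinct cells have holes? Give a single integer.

Answer: 8

Derivation:
Op 1 fold_left: fold axis v@4; visible region now rows[0,16) x cols[0,4) = 16x4
Op 2 fold_up: fold axis h@8; visible region now rows[0,8) x cols[0,4) = 8x4
Op 3 fold_left: fold axis v@2; visible region now rows[0,8) x cols[0,2) = 8x2
Op 4 cut(7, 0): punch at orig (7,0); cuts so far [(7, 0)]; region rows[0,8) x cols[0,2) = 8x2
Unfold 1 (reflect across v@2): 2 holes -> [(7, 0), (7, 3)]
Unfold 2 (reflect across h@8): 4 holes -> [(7, 0), (7, 3), (8, 0), (8, 3)]
Unfold 3 (reflect across v@4): 8 holes -> [(7, 0), (7, 3), (7, 4), (7, 7), (8, 0), (8, 3), (8, 4), (8, 7)]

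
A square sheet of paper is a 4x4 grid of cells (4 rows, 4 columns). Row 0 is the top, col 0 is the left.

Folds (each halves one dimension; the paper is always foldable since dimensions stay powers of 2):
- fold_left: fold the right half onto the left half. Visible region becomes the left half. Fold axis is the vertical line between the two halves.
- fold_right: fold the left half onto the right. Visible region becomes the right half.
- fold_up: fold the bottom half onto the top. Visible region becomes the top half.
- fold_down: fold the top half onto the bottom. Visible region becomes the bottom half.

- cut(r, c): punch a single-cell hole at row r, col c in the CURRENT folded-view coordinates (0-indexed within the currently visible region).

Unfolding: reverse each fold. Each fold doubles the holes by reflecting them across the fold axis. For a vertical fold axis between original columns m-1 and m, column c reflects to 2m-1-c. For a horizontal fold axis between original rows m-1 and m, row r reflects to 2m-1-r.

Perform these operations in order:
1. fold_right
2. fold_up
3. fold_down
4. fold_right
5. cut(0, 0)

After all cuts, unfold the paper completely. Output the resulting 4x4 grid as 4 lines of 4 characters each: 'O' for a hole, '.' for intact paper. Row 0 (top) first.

Op 1 fold_right: fold axis v@2; visible region now rows[0,4) x cols[2,4) = 4x2
Op 2 fold_up: fold axis h@2; visible region now rows[0,2) x cols[2,4) = 2x2
Op 3 fold_down: fold axis h@1; visible region now rows[1,2) x cols[2,4) = 1x2
Op 4 fold_right: fold axis v@3; visible region now rows[1,2) x cols[3,4) = 1x1
Op 5 cut(0, 0): punch at orig (1,3); cuts so far [(1, 3)]; region rows[1,2) x cols[3,4) = 1x1
Unfold 1 (reflect across v@3): 2 holes -> [(1, 2), (1, 3)]
Unfold 2 (reflect across h@1): 4 holes -> [(0, 2), (0, 3), (1, 2), (1, 3)]
Unfold 3 (reflect across h@2): 8 holes -> [(0, 2), (0, 3), (1, 2), (1, 3), (2, 2), (2, 3), (3, 2), (3, 3)]
Unfold 4 (reflect across v@2): 16 holes -> [(0, 0), (0, 1), (0, 2), (0, 3), (1, 0), (1, 1), (1, 2), (1, 3), (2, 0), (2, 1), (2, 2), (2, 3), (3, 0), (3, 1), (3, 2), (3, 3)]

Answer: OOOO
OOOO
OOOO
OOOO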